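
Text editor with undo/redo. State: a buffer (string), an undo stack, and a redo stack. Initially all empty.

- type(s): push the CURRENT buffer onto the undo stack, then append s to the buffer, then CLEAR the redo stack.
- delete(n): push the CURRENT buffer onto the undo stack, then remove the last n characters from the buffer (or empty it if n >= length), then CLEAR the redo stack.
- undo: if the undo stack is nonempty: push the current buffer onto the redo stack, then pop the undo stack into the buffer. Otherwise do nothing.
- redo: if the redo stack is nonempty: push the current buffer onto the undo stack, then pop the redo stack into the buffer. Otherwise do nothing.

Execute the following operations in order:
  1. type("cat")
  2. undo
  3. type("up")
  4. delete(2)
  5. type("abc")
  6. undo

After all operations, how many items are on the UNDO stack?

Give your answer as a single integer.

Answer: 2

Derivation:
After op 1 (type): buf='cat' undo_depth=1 redo_depth=0
After op 2 (undo): buf='(empty)' undo_depth=0 redo_depth=1
After op 3 (type): buf='up' undo_depth=1 redo_depth=0
After op 4 (delete): buf='(empty)' undo_depth=2 redo_depth=0
After op 5 (type): buf='abc' undo_depth=3 redo_depth=0
After op 6 (undo): buf='(empty)' undo_depth=2 redo_depth=1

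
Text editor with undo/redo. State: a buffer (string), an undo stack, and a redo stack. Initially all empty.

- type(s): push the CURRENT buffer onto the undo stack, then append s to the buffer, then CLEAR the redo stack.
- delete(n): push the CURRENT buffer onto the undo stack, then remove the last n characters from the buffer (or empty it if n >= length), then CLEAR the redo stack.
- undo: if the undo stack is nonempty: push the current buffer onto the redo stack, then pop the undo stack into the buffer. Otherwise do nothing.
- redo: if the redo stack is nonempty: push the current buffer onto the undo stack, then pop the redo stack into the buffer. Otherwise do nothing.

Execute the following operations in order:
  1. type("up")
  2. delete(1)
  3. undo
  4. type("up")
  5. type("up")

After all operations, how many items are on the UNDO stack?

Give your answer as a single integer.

Answer: 3

Derivation:
After op 1 (type): buf='up' undo_depth=1 redo_depth=0
After op 2 (delete): buf='u' undo_depth=2 redo_depth=0
After op 3 (undo): buf='up' undo_depth=1 redo_depth=1
After op 4 (type): buf='upup' undo_depth=2 redo_depth=0
After op 5 (type): buf='upupup' undo_depth=3 redo_depth=0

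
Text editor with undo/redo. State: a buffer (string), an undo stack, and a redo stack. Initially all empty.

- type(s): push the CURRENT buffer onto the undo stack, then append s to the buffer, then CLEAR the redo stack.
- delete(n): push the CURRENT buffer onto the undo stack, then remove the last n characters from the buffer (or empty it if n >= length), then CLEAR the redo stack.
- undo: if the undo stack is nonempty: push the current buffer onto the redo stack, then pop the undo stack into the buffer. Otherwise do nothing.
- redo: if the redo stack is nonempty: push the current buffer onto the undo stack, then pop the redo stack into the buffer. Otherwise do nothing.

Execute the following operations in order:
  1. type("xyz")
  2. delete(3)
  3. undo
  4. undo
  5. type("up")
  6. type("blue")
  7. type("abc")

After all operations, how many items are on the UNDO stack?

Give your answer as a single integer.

Answer: 3

Derivation:
After op 1 (type): buf='xyz' undo_depth=1 redo_depth=0
After op 2 (delete): buf='(empty)' undo_depth=2 redo_depth=0
After op 3 (undo): buf='xyz' undo_depth=1 redo_depth=1
After op 4 (undo): buf='(empty)' undo_depth=0 redo_depth=2
After op 5 (type): buf='up' undo_depth=1 redo_depth=0
After op 6 (type): buf='upblue' undo_depth=2 redo_depth=0
After op 7 (type): buf='upblueabc' undo_depth=3 redo_depth=0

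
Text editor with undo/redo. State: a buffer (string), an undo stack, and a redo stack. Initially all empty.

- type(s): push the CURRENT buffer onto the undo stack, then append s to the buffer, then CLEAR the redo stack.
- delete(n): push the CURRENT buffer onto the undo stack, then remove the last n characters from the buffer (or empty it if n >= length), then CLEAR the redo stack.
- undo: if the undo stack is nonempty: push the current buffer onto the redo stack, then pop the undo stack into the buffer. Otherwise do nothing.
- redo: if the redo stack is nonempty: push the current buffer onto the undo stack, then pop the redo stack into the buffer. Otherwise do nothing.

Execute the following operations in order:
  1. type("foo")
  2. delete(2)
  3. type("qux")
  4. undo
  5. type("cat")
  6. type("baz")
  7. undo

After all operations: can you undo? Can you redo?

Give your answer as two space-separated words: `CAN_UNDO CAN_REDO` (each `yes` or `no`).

Answer: yes yes

Derivation:
After op 1 (type): buf='foo' undo_depth=1 redo_depth=0
After op 2 (delete): buf='f' undo_depth=2 redo_depth=0
After op 3 (type): buf='fqux' undo_depth=3 redo_depth=0
After op 4 (undo): buf='f' undo_depth=2 redo_depth=1
After op 5 (type): buf='fcat' undo_depth=3 redo_depth=0
After op 6 (type): buf='fcatbaz' undo_depth=4 redo_depth=0
After op 7 (undo): buf='fcat' undo_depth=3 redo_depth=1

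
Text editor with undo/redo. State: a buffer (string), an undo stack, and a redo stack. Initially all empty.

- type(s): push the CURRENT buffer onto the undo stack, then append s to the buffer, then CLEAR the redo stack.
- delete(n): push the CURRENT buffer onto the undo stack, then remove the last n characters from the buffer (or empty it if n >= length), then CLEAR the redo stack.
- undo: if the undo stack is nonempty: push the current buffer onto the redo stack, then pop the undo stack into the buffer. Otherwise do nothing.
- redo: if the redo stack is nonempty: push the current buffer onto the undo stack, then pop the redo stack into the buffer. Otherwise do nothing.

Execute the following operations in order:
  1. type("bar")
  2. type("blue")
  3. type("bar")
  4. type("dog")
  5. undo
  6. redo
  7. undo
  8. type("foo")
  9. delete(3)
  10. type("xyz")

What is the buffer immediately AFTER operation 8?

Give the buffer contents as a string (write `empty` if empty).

Answer: barbluebarfoo

Derivation:
After op 1 (type): buf='bar' undo_depth=1 redo_depth=0
After op 2 (type): buf='barblue' undo_depth=2 redo_depth=0
After op 3 (type): buf='barbluebar' undo_depth=3 redo_depth=0
After op 4 (type): buf='barbluebardog' undo_depth=4 redo_depth=0
After op 5 (undo): buf='barbluebar' undo_depth=3 redo_depth=1
After op 6 (redo): buf='barbluebardog' undo_depth=4 redo_depth=0
After op 7 (undo): buf='barbluebar' undo_depth=3 redo_depth=1
After op 8 (type): buf='barbluebarfoo' undo_depth=4 redo_depth=0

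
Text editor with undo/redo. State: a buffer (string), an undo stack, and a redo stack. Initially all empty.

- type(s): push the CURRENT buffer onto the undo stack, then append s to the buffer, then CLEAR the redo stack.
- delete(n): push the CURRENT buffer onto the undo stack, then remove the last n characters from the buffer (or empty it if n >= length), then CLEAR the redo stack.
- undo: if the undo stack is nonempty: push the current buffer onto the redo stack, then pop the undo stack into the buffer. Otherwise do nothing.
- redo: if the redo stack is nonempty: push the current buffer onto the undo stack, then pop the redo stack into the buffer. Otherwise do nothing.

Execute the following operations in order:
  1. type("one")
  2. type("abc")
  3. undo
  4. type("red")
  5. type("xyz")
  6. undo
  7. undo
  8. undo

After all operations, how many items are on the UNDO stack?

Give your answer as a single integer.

After op 1 (type): buf='one' undo_depth=1 redo_depth=0
After op 2 (type): buf='oneabc' undo_depth=2 redo_depth=0
After op 3 (undo): buf='one' undo_depth=1 redo_depth=1
After op 4 (type): buf='onered' undo_depth=2 redo_depth=0
After op 5 (type): buf='oneredxyz' undo_depth=3 redo_depth=0
After op 6 (undo): buf='onered' undo_depth=2 redo_depth=1
After op 7 (undo): buf='one' undo_depth=1 redo_depth=2
After op 8 (undo): buf='(empty)' undo_depth=0 redo_depth=3

Answer: 0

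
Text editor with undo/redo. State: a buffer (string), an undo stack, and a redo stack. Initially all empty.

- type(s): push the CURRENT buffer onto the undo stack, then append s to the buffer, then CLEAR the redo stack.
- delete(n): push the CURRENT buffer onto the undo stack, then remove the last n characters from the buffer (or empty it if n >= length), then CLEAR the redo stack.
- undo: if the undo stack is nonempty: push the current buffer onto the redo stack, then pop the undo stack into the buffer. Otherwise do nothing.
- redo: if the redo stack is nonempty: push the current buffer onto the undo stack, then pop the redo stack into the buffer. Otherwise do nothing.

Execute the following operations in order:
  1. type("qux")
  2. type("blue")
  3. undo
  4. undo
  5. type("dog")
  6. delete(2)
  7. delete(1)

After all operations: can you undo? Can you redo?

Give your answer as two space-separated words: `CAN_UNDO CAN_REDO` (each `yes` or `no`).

After op 1 (type): buf='qux' undo_depth=1 redo_depth=0
After op 2 (type): buf='quxblue' undo_depth=2 redo_depth=0
After op 3 (undo): buf='qux' undo_depth=1 redo_depth=1
After op 4 (undo): buf='(empty)' undo_depth=0 redo_depth=2
After op 5 (type): buf='dog' undo_depth=1 redo_depth=0
After op 6 (delete): buf='d' undo_depth=2 redo_depth=0
After op 7 (delete): buf='(empty)' undo_depth=3 redo_depth=0

Answer: yes no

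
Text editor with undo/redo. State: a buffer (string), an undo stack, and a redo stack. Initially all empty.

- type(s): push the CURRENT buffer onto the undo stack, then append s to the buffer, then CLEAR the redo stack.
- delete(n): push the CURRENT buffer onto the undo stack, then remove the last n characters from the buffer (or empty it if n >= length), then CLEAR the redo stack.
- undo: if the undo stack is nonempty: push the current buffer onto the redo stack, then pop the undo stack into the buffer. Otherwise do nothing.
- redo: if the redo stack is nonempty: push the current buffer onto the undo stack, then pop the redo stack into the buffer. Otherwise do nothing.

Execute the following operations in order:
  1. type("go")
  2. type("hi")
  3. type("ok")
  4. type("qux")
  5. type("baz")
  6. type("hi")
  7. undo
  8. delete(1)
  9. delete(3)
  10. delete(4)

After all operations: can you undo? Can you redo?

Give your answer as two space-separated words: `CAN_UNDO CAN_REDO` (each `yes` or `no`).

After op 1 (type): buf='go' undo_depth=1 redo_depth=0
After op 2 (type): buf='gohi' undo_depth=2 redo_depth=0
After op 3 (type): buf='gohiok' undo_depth=3 redo_depth=0
After op 4 (type): buf='gohiokqux' undo_depth=4 redo_depth=0
After op 5 (type): buf='gohiokquxbaz' undo_depth=5 redo_depth=0
After op 6 (type): buf='gohiokquxbazhi' undo_depth=6 redo_depth=0
After op 7 (undo): buf='gohiokquxbaz' undo_depth=5 redo_depth=1
After op 8 (delete): buf='gohiokquxba' undo_depth=6 redo_depth=0
After op 9 (delete): buf='gohiokqu' undo_depth=7 redo_depth=0
After op 10 (delete): buf='gohi' undo_depth=8 redo_depth=0

Answer: yes no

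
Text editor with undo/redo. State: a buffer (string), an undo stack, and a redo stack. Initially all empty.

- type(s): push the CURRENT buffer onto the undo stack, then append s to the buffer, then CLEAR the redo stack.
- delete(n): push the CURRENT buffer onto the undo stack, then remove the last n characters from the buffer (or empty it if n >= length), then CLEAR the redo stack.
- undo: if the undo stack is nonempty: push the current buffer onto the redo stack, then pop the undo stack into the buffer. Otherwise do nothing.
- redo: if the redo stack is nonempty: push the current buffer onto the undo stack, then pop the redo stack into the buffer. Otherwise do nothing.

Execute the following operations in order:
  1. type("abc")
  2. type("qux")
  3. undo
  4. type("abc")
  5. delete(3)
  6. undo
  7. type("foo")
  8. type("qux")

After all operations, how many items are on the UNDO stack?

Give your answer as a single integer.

Answer: 4

Derivation:
After op 1 (type): buf='abc' undo_depth=1 redo_depth=0
After op 2 (type): buf='abcqux' undo_depth=2 redo_depth=0
After op 3 (undo): buf='abc' undo_depth=1 redo_depth=1
After op 4 (type): buf='abcabc' undo_depth=2 redo_depth=0
After op 5 (delete): buf='abc' undo_depth=3 redo_depth=0
After op 6 (undo): buf='abcabc' undo_depth=2 redo_depth=1
After op 7 (type): buf='abcabcfoo' undo_depth=3 redo_depth=0
After op 8 (type): buf='abcabcfooqux' undo_depth=4 redo_depth=0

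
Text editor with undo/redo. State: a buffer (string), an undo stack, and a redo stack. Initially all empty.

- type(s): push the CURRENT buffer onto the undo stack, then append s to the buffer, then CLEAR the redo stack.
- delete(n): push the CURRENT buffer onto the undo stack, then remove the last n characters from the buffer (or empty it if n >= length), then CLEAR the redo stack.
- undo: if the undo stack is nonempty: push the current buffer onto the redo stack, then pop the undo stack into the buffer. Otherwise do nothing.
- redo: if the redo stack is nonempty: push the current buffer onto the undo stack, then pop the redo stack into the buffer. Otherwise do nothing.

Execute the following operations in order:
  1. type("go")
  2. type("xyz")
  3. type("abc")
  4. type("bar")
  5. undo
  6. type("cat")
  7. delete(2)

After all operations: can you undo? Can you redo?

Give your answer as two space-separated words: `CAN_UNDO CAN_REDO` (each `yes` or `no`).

Answer: yes no

Derivation:
After op 1 (type): buf='go' undo_depth=1 redo_depth=0
After op 2 (type): buf='goxyz' undo_depth=2 redo_depth=0
After op 3 (type): buf='goxyzabc' undo_depth=3 redo_depth=0
After op 4 (type): buf='goxyzabcbar' undo_depth=4 redo_depth=0
After op 5 (undo): buf='goxyzabc' undo_depth=3 redo_depth=1
After op 6 (type): buf='goxyzabccat' undo_depth=4 redo_depth=0
After op 7 (delete): buf='goxyzabcc' undo_depth=5 redo_depth=0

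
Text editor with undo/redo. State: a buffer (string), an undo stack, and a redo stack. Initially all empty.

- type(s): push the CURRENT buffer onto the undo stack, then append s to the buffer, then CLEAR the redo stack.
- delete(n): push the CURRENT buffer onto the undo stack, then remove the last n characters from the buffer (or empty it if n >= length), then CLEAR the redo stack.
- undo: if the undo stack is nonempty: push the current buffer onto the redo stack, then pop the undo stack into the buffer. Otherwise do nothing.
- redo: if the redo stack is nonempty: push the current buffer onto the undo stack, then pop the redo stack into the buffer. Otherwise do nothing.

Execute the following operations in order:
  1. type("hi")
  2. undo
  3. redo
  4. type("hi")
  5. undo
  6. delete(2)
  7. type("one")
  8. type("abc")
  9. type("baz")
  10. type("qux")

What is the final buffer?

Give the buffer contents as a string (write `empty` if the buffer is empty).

Answer: oneabcbazqux

Derivation:
After op 1 (type): buf='hi' undo_depth=1 redo_depth=0
After op 2 (undo): buf='(empty)' undo_depth=0 redo_depth=1
After op 3 (redo): buf='hi' undo_depth=1 redo_depth=0
After op 4 (type): buf='hihi' undo_depth=2 redo_depth=0
After op 5 (undo): buf='hi' undo_depth=1 redo_depth=1
After op 6 (delete): buf='(empty)' undo_depth=2 redo_depth=0
After op 7 (type): buf='one' undo_depth=3 redo_depth=0
After op 8 (type): buf='oneabc' undo_depth=4 redo_depth=0
After op 9 (type): buf='oneabcbaz' undo_depth=5 redo_depth=0
After op 10 (type): buf='oneabcbazqux' undo_depth=6 redo_depth=0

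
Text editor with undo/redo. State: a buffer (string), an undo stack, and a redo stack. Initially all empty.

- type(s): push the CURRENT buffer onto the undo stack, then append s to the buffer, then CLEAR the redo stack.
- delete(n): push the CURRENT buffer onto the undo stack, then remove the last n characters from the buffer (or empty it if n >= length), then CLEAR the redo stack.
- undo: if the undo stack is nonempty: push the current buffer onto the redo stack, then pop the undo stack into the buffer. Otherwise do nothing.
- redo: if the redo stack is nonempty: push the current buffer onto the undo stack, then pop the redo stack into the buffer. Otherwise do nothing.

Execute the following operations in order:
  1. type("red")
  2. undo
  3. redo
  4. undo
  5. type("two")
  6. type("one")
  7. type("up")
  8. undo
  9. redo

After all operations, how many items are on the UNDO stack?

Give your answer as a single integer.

Answer: 3

Derivation:
After op 1 (type): buf='red' undo_depth=1 redo_depth=0
After op 2 (undo): buf='(empty)' undo_depth=0 redo_depth=1
After op 3 (redo): buf='red' undo_depth=1 redo_depth=0
After op 4 (undo): buf='(empty)' undo_depth=0 redo_depth=1
After op 5 (type): buf='two' undo_depth=1 redo_depth=0
After op 6 (type): buf='twoone' undo_depth=2 redo_depth=0
After op 7 (type): buf='twooneup' undo_depth=3 redo_depth=0
After op 8 (undo): buf='twoone' undo_depth=2 redo_depth=1
After op 9 (redo): buf='twooneup' undo_depth=3 redo_depth=0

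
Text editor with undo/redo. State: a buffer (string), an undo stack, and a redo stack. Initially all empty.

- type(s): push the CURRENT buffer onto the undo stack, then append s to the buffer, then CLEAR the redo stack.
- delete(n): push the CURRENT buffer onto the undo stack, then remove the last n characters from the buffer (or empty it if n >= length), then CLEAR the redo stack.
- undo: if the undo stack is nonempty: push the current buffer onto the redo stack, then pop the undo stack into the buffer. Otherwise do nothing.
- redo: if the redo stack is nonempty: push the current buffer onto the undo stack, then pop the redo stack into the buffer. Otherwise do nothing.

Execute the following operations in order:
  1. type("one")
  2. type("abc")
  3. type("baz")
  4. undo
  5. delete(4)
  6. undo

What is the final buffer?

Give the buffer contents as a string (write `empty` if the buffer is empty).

After op 1 (type): buf='one' undo_depth=1 redo_depth=0
After op 2 (type): buf='oneabc' undo_depth=2 redo_depth=0
After op 3 (type): buf='oneabcbaz' undo_depth=3 redo_depth=0
After op 4 (undo): buf='oneabc' undo_depth=2 redo_depth=1
After op 5 (delete): buf='on' undo_depth=3 redo_depth=0
After op 6 (undo): buf='oneabc' undo_depth=2 redo_depth=1

Answer: oneabc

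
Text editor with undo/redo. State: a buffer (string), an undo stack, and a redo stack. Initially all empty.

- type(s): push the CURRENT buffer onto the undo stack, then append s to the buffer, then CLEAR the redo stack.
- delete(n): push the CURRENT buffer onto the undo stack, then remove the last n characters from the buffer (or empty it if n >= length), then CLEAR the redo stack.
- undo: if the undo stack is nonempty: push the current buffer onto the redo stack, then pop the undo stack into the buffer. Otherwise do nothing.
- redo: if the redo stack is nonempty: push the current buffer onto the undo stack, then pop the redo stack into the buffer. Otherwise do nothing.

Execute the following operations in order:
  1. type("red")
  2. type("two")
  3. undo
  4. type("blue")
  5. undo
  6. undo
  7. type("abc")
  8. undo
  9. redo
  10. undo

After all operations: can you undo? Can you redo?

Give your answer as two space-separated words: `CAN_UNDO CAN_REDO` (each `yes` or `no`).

Answer: no yes

Derivation:
After op 1 (type): buf='red' undo_depth=1 redo_depth=0
After op 2 (type): buf='redtwo' undo_depth=2 redo_depth=0
After op 3 (undo): buf='red' undo_depth=1 redo_depth=1
After op 4 (type): buf='redblue' undo_depth=2 redo_depth=0
After op 5 (undo): buf='red' undo_depth=1 redo_depth=1
After op 6 (undo): buf='(empty)' undo_depth=0 redo_depth=2
After op 7 (type): buf='abc' undo_depth=1 redo_depth=0
After op 8 (undo): buf='(empty)' undo_depth=0 redo_depth=1
After op 9 (redo): buf='abc' undo_depth=1 redo_depth=0
After op 10 (undo): buf='(empty)' undo_depth=0 redo_depth=1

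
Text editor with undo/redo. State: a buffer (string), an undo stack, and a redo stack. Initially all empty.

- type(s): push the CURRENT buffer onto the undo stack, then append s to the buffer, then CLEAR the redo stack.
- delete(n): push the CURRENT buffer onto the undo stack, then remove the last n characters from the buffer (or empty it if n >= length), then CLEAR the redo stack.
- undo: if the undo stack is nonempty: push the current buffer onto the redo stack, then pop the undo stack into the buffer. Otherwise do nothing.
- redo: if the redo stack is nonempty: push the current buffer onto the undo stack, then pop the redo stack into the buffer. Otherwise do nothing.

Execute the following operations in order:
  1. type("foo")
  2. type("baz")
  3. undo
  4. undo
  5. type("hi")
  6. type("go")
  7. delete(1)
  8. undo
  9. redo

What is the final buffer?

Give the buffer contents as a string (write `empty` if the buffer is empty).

After op 1 (type): buf='foo' undo_depth=1 redo_depth=0
After op 2 (type): buf='foobaz' undo_depth=2 redo_depth=0
After op 3 (undo): buf='foo' undo_depth=1 redo_depth=1
After op 4 (undo): buf='(empty)' undo_depth=0 redo_depth=2
After op 5 (type): buf='hi' undo_depth=1 redo_depth=0
After op 6 (type): buf='higo' undo_depth=2 redo_depth=0
After op 7 (delete): buf='hig' undo_depth=3 redo_depth=0
After op 8 (undo): buf='higo' undo_depth=2 redo_depth=1
After op 9 (redo): buf='hig' undo_depth=3 redo_depth=0

Answer: hig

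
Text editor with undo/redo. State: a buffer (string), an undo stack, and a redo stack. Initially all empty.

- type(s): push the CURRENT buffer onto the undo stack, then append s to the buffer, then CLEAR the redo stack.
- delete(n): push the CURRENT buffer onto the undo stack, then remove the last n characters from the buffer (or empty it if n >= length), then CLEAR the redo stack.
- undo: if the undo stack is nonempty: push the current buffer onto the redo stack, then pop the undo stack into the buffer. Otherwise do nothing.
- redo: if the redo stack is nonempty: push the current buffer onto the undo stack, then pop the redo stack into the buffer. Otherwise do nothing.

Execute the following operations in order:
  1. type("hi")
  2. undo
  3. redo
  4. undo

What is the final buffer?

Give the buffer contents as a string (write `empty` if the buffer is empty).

After op 1 (type): buf='hi' undo_depth=1 redo_depth=0
After op 2 (undo): buf='(empty)' undo_depth=0 redo_depth=1
After op 3 (redo): buf='hi' undo_depth=1 redo_depth=0
After op 4 (undo): buf='(empty)' undo_depth=0 redo_depth=1

Answer: empty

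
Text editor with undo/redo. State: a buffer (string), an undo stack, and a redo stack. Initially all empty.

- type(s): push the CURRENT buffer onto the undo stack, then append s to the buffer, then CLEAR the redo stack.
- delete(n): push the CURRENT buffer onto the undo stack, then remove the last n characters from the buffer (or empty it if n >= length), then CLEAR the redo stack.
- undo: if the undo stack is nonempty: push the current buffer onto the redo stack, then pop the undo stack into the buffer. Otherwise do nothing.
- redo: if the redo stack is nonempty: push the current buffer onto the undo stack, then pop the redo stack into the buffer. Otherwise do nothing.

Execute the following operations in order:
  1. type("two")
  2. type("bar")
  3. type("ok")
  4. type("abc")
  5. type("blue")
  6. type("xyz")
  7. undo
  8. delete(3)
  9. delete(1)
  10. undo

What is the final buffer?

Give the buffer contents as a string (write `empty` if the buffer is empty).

After op 1 (type): buf='two' undo_depth=1 redo_depth=0
After op 2 (type): buf='twobar' undo_depth=2 redo_depth=0
After op 3 (type): buf='twobarok' undo_depth=3 redo_depth=0
After op 4 (type): buf='twobarokabc' undo_depth=4 redo_depth=0
After op 5 (type): buf='twobarokabcblue' undo_depth=5 redo_depth=0
After op 6 (type): buf='twobarokabcbluexyz' undo_depth=6 redo_depth=0
After op 7 (undo): buf='twobarokabcblue' undo_depth=5 redo_depth=1
After op 8 (delete): buf='twobarokabcb' undo_depth=6 redo_depth=0
After op 9 (delete): buf='twobarokabc' undo_depth=7 redo_depth=0
After op 10 (undo): buf='twobarokabcb' undo_depth=6 redo_depth=1

Answer: twobarokabcb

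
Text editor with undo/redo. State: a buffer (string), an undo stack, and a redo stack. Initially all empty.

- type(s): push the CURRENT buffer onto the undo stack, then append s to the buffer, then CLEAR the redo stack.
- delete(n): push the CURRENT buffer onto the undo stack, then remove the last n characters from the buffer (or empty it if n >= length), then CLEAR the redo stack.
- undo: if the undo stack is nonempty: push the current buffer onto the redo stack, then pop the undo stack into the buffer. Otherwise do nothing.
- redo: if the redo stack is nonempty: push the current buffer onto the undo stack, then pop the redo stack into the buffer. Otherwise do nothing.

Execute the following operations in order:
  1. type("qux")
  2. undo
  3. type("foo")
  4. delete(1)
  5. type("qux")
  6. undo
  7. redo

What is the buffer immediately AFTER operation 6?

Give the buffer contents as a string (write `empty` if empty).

Answer: fo

Derivation:
After op 1 (type): buf='qux' undo_depth=1 redo_depth=0
After op 2 (undo): buf='(empty)' undo_depth=0 redo_depth=1
After op 3 (type): buf='foo' undo_depth=1 redo_depth=0
After op 4 (delete): buf='fo' undo_depth=2 redo_depth=0
After op 5 (type): buf='foqux' undo_depth=3 redo_depth=0
After op 6 (undo): buf='fo' undo_depth=2 redo_depth=1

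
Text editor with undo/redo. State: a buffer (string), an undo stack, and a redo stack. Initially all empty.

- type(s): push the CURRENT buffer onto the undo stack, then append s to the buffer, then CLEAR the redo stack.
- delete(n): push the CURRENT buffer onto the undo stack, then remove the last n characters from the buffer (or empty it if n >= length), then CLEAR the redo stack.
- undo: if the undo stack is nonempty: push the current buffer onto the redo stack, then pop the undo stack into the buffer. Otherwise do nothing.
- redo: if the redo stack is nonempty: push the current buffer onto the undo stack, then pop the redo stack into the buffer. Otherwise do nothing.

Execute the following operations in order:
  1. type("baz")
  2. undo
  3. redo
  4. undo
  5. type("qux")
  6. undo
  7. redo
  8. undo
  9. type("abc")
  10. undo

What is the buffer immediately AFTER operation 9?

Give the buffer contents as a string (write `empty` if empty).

Answer: abc

Derivation:
After op 1 (type): buf='baz' undo_depth=1 redo_depth=0
After op 2 (undo): buf='(empty)' undo_depth=0 redo_depth=1
After op 3 (redo): buf='baz' undo_depth=1 redo_depth=0
After op 4 (undo): buf='(empty)' undo_depth=0 redo_depth=1
After op 5 (type): buf='qux' undo_depth=1 redo_depth=0
After op 6 (undo): buf='(empty)' undo_depth=0 redo_depth=1
After op 7 (redo): buf='qux' undo_depth=1 redo_depth=0
After op 8 (undo): buf='(empty)' undo_depth=0 redo_depth=1
After op 9 (type): buf='abc' undo_depth=1 redo_depth=0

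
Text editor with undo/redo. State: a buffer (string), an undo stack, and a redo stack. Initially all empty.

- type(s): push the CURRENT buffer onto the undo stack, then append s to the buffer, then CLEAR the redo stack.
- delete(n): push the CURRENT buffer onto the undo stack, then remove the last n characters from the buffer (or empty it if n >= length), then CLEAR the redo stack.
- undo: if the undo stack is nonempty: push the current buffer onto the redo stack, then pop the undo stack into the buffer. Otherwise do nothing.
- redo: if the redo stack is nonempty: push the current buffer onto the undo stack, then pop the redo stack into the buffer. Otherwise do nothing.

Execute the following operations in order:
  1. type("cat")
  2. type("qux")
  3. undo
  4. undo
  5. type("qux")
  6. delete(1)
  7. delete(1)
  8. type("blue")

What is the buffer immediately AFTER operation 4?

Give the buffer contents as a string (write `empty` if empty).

Answer: empty

Derivation:
After op 1 (type): buf='cat' undo_depth=1 redo_depth=0
After op 2 (type): buf='catqux' undo_depth=2 redo_depth=0
After op 3 (undo): buf='cat' undo_depth=1 redo_depth=1
After op 4 (undo): buf='(empty)' undo_depth=0 redo_depth=2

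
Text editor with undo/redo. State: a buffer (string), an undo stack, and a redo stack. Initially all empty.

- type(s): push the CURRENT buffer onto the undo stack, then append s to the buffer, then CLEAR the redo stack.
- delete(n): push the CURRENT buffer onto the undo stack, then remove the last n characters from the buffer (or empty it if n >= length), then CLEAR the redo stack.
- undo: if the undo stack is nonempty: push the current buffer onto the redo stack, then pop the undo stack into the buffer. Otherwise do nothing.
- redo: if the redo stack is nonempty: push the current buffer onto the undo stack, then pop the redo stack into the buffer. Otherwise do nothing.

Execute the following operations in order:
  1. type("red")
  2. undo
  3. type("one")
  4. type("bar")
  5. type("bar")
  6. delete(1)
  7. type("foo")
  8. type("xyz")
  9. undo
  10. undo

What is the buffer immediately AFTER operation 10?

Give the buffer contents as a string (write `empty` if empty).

Answer: onebarba

Derivation:
After op 1 (type): buf='red' undo_depth=1 redo_depth=0
After op 2 (undo): buf='(empty)' undo_depth=0 redo_depth=1
After op 3 (type): buf='one' undo_depth=1 redo_depth=0
After op 4 (type): buf='onebar' undo_depth=2 redo_depth=0
After op 5 (type): buf='onebarbar' undo_depth=3 redo_depth=0
After op 6 (delete): buf='onebarba' undo_depth=4 redo_depth=0
After op 7 (type): buf='onebarbafoo' undo_depth=5 redo_depth=0
After op 8 (type): buf='onebarbafooxyz' undo_depth=6 redo_depth=0
After op 9 (undo): buf='onebarbafoo' undo_depth=5 redo_depth=1
After op 10 (undo): buf='onebarba' undo_depth=4 redo_depth=2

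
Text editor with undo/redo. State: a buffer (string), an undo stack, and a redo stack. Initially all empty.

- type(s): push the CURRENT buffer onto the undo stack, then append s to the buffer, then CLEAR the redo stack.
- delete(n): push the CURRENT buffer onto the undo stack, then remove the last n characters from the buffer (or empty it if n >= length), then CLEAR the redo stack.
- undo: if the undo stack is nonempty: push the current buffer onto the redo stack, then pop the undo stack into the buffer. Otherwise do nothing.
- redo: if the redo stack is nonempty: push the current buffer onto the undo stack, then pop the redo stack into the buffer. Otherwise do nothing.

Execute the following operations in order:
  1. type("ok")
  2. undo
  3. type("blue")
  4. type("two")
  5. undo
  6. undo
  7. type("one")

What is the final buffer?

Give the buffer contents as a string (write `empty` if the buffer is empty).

Answer: one

Derivation:
After op 1 (type): buf='ok' undo_depth=1 redo_depth=0
After op 2 (undo): buf='(empty)' undo_depth=0 redo_depth=1
After op 3 (type): buf='blue' undo_depth=1 redo_depth=0
After op 4 (type): buf='bluetwo' undo_depth=2 redo_depth=0
After op 5 (undo): buf='blue' undo_depth=1 redo_depth=1
After op 6 (undo): buf='(empty)' undo_depth=0 redo_depth=2
After op 7 (type): buf='one' undo_depth=1 redo_depth=0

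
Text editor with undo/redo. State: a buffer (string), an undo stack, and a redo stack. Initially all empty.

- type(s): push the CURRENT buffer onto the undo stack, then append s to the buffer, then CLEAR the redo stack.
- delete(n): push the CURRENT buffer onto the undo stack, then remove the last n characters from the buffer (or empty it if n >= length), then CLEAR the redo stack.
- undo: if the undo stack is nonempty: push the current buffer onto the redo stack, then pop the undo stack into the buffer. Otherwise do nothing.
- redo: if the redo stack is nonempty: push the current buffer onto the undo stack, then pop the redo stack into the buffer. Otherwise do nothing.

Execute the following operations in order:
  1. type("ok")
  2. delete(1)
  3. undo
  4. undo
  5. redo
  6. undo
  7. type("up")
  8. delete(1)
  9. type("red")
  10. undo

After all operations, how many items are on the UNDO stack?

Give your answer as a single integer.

After op 1 (type): buf='ok' undo_depth=1 redo_depth=0
After op 2 (delete): buf='o' undo_depth=2 redo_depth=0
After op 3 (undo): buf='ok' undo_depth=1 redo_depth=1
After op 4 (undo): buf='(empty)' undo_depth=0 redo_depth=2
After op 5 (redo): buf='ok' undo_depth=1 redo_depth=1
After op 6 (undo): buf='(empty)' undo_depth=0 redo_depth=2
After op 7 (type): buf='up' undo_depth=1 redo_depth=0
After op 8 (delete): buf='u' undo_depth=2 redo_depth=0
After op 9 (type): buf='ured' undo_depth=3 redo_depth=0
After op 10 (undo): buf='u' undo_depth=2 redo_depth=1

Answer: 2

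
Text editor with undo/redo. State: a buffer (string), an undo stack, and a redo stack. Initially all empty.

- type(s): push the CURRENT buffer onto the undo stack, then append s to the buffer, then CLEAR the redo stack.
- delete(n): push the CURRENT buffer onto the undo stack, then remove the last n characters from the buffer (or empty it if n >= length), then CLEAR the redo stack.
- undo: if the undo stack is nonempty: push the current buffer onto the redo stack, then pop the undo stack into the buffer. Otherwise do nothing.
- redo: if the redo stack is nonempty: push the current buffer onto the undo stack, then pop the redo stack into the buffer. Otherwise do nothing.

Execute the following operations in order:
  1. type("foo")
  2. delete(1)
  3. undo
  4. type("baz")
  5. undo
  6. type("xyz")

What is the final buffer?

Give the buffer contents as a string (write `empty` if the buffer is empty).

After op 1 (type): buf='foo' undo_depth=1 redo_depth=0
After op 2 (delete): buf='fo' undo_depth=2 redo_depth=0
After op 3 (undo): buf='foo' undo_depth=1 redo_depth=1
After op 4 (type): buf='foobaz' undo_depth=2 redo_depth=0
After op 5 (undo): buf='foo' undo_depth=1 redo_depth=1
After op 6 (type): buf='fooxyz' undo_depth=2 redo_depth=0

Answer: fooxyz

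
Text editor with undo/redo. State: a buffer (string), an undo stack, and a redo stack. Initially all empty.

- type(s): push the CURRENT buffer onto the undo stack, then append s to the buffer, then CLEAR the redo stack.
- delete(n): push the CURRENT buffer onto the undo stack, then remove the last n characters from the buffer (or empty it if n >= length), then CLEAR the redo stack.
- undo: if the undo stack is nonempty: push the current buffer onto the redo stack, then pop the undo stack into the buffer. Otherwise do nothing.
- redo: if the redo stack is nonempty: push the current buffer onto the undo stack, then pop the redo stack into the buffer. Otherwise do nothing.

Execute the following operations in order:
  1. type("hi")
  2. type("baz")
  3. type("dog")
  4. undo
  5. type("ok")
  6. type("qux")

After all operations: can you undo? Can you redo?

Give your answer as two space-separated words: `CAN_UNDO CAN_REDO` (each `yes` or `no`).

Answer: yes no

Derivation:
After op 1 (type): buf='hi' undo_depth=1 redo_depth=0
After op 2 (type): buf='hibaz' undo_depth=2 redo_depth=0
After op 3 (type): buf='hibazdog' undo_depth=3 redo_depth=0
After op 4 (undo): buf='hibaz' undo_depth=2 redo_depth=1
After op 5 (type): buf='hibazok' undo_depth=3 redo_depth=0
After op 6 (type): buf='hibazokqux' undo_depth=4 redo_depth=0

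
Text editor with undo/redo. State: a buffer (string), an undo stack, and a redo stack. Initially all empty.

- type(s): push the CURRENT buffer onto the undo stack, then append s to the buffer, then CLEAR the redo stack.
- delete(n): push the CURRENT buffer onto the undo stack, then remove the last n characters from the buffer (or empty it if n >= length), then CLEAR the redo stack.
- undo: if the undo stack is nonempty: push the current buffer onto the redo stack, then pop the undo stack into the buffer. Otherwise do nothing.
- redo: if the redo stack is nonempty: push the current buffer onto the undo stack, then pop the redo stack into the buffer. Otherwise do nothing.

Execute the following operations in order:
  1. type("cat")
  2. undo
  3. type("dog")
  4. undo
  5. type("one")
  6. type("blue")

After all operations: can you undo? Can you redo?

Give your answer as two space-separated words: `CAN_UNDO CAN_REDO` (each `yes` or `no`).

Answer: yes no

Derivation:
After op 1 (type): buf='cat' undo_depth=1 redo_depth=0
After op 2 (undo): buf='(empty)' undo_depth=0 redo_depth=1
After op 3 (type): buf='dog' undo_depth=1 redo_depth=0
After op 4 (undo): buf='(empty)' undo_depth=0 redo_depth=1
After op 5 (type): buf='one' undo_depth=1 redo_depth=0
After op 6 (type): buf='oneblue' undo_depth=2 redo_depth=0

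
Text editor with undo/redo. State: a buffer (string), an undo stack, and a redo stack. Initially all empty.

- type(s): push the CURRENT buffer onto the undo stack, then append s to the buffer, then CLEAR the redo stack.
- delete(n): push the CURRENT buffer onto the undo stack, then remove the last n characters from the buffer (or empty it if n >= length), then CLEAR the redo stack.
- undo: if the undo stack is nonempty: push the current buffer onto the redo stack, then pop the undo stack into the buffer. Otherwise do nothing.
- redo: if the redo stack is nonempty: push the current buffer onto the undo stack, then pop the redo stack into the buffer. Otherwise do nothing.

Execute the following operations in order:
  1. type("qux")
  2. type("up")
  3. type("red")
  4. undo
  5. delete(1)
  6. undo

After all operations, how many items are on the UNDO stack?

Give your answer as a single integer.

Answer: 2

Derivation:
After op 1 (type): buf='qux' undo_depth=1 redo_depth=0
After op 2 (type): buf='quxup' undo_depth=2 redo_depth=0
After op 3 (type): buf='quxupred' undo_depth=3 redo_depth=0
After op 4 (undo): buf='quxup' undo_depth=2 redo_depth=1
After op 5 (delete): buf='quxu' undo_depth=3 redo_depth=0
After op 6 (undo): buf='quxup' undo_depth=2 redo_depth=1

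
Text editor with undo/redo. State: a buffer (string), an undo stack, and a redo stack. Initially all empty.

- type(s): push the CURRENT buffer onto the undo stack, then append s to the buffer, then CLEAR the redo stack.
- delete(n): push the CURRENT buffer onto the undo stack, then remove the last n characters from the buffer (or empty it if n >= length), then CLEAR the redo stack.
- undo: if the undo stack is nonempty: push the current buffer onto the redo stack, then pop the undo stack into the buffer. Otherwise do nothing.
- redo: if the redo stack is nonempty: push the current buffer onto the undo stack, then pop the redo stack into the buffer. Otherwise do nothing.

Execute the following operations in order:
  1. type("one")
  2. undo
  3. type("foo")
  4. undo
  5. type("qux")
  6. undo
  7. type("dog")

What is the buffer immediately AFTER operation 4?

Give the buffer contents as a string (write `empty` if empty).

Answer: empty

Derivation:
After op 1 (type): buf='one' undo_depth=1 redo_depth=0
After op 2 (undo): buf='(empty)' undo_depth=0 redo_depth=1
After op 3 (type): buf='foo' undo_depth=1 redo_depth=0
After op 4 (undo): buf='(empty)' undo_depth=0 redo_depth=1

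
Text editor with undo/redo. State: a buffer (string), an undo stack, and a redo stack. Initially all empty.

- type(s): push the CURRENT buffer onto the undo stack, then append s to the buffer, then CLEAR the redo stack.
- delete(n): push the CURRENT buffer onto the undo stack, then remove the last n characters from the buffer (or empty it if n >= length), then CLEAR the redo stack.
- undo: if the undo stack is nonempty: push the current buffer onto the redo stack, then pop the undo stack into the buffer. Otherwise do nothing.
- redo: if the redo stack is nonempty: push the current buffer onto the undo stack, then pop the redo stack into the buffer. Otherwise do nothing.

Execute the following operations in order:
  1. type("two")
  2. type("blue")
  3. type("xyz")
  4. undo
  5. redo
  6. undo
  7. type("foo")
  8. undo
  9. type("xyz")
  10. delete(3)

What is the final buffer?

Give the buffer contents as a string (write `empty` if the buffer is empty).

Answer: twoblue

Derivation:
After op 1 (type): buf='two' undo_depth=1 redo_depth=0
After op 2 (type): buf='twoblue' undo_depth=2 redo_depth=0
After op 3 (type): buf='twobluexyz' undo_depth=3 redo_depth=0
After op 4 (undo): buf='twoblue' undo_depth=2 redo_depth=1
After op 5 (redo): buf='twobluexyz' undo_depth=3 redo_depth=0
After op 6 (undo): buf='twoblue' undo_depth=2 redo_depth=1
After op 7 (type): buf='twobluefoo' undo_depth=3 redo_depth=0
After op 8 (undo): buf='twoblue' undo_depth=2 redo_depth=1
After op 9 (type): buf='twobluexyz' undo_depth=3 redo_depth=0
After op 10 (delete): buf='twoblue' undo_depth=4 redo_depth=0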